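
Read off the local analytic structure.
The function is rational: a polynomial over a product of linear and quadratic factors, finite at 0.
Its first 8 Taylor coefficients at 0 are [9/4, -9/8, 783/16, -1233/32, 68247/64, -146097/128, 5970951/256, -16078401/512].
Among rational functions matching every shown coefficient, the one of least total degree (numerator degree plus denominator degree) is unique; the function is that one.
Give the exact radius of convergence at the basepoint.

The radius of convergence is 5/2 - (1/2)*sqrt(21).

No rational of total degree below 3 reproduces all 8 coefficients; solving the [0/3] Pade equations on them gives f(ε) = -1/(2*(ε - 2/9)*(ε**2 + 5*ε + 1)), whose expansion matches every shown term.
Denominator factor (ε - 2/9): pole of order 1 at 2/9, modulus 2/9.
Denominator factor (ε**2 + 5*ε + 1): discriminant 21, real irrational roots -5/2 + (1/2)*sqrt(21) and -5/2 - (1/2)*sqrt(21); poles of order 1, moduli 5/2 - (1/2)*sqrt(21) and 5/2 + (1/2)*sqrt(21).
The radius of convergence is the smallest modulus among the singular points: 5/2 - (1/2)*sqrt(21).


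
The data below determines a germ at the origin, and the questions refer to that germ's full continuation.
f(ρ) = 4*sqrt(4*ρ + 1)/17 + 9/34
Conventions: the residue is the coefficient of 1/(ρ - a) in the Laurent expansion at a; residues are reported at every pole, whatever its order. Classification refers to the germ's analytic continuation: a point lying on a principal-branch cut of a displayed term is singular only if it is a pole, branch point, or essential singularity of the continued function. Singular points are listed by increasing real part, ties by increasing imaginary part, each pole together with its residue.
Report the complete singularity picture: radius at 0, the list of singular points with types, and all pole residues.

Radius of convergence at 0: 1/4.
At -1/4: an algebraic (square-root) branch point.

Branch term (4/17)*sqrt(1 - ρ/(-1/4)): its argument vanishes at ρ = -1/4, a square-root branch point, modulus 1/4.
The radius of convergence is the smallest modulus among the singular points: 1/4.


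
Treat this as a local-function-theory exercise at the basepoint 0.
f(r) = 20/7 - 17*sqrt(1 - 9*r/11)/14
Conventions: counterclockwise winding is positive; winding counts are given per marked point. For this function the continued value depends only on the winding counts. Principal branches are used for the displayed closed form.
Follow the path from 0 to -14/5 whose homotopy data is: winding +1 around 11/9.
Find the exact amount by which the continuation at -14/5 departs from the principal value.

Continued minus principal equals (17/385)*sqrt(9955).

The rational part is single-valued and drops out of the difference; each branch term changes only by its own monodromy.
(-17/14)*sqrt(1 - r/(11/9)): winding +1 is odd, the square root flips sign, contributing -2*(-17/14)*sqrt(1 - (-14/5)/(11/9)) = -2*(-17/14)*sqrt(181/55) = (17/385)*sqrt(9955).
Summing the contributions at r = -14/5 gives (17/385)*sqrt(9955).


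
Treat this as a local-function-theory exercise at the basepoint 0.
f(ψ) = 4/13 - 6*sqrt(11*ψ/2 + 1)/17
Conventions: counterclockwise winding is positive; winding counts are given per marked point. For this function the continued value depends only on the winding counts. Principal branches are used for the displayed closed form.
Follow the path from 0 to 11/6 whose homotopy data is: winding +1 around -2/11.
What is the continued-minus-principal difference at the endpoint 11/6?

Continued minus principal equals (2/17)*sqrt(399).

The rational part is single-valued and drops out of the difference; each branch term changes only by its own monodromy.
(-6/17)*sqrt(1 - ψ/(-2/11)): winding +1 is odd, the square root flips sign, contributing -2*(-6/17)*sqrt(1 - (11/6)/(-2/11)) = -2*(-6/17)*sqrt(133/12) = (2/17)*sqrt(399).
Summing the contributions at ψ = 11/6 gives (2/17)*sqrt(399).


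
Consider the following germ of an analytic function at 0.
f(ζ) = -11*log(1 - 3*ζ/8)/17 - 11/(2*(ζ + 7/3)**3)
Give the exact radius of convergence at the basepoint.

The radius of convergence is 7/3.

Denominator factor (ζ + 7/3)^3: pole of order 3 at -7/3, modulus 7/3.
Branch term (-11/17)*log(1 - ζ/(8/3)): its argument vanishes at ζ = 8/3, a logarithmic branch point, modulus 8/3.
The radius of convergence is the smallest modulus among the singular points: 7/3.


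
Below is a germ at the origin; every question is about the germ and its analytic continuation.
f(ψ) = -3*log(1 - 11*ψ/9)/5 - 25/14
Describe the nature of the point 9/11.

The term (-3/5)*log(1 - ψ/(9/11)) has argument 1 - 9/11/(9/11) = 0 at 9/11: a logarithmic (infinitely-sheeted) branch point; the remaining terms are analytic or single-valued there.

The point is a logarithmic branch point.


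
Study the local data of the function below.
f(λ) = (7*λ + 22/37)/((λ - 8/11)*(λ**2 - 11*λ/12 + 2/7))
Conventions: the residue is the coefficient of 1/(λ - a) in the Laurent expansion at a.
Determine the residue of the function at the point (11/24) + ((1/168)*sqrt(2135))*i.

The residue is (-267267/13912) + ((556479/4243160)*sqrt(2135))*i.

The factor λ**2 - 11*λ/12 + 2/7 splits as (λ - a)(λ - a') with a = (11/24) + ((1/168)*sqrt(2135))*i, a' = (11/24) - ((1/168)*sqrt(2135))*i. At the order-1 pole a set g(λ) = (λ - a)*f(λ) = [(7*λ + 22/37)/(λ - 8/11)] / (λ - a').
Simple pole: residue = g(a) at a = (11/24) + ((1/168)*sqrt(2135))*i, which is (-267267/13912) + ((556479/4243160)*sqrt(2135))*i.


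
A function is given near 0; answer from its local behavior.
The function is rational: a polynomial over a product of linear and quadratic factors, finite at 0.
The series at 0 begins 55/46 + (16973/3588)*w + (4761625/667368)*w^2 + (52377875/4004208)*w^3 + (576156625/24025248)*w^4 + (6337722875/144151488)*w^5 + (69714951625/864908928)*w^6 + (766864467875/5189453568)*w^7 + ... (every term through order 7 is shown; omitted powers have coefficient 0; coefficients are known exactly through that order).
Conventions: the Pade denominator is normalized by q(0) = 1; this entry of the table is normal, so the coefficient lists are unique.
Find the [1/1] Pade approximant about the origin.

Taylor coefficients needed (read off): a_0 = 55/46, a_1 = 16973/3588, a_2 = 4761625/667368.
Write the denominator as Q(w) = 1 + q1*w. Requiring Q*f - P = O(w^3) with deg P <= 1 kills the coefficients of w^2..w^2 in Q*f:
  w^2: a_2 + q1*a_1 = 0, i.e. 4761625/667368 + (16973/3588)*q1 = 0.
Solving this linear system: q1 = -432875/286998.
The numerator is Q*f truncated at degree 1: P0 = a_0 = 55/46; P1 = a_1 + q1*a_0 = 1820159/621829.

The Pade approximant has numerator coefficients [55/46, 1820159/621829]; denominator coefficients [1, -432875/286998].


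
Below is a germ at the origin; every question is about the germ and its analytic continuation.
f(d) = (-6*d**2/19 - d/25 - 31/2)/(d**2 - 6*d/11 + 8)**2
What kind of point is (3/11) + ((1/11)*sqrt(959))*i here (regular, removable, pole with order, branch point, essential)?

The point is a pole of order 2.

The denominator factor d**2 - 6*d/11 + 8 vanishes at (3/11) + ((1/11)*sqrt(959))*i and appears to the power 2; the numerator there equals (-78841/6050) - ((1109/57475)*sqrt(959))*i, nonzero, and no other factor vanishes.
Hence a pole whose order is the multiplicity, 2.


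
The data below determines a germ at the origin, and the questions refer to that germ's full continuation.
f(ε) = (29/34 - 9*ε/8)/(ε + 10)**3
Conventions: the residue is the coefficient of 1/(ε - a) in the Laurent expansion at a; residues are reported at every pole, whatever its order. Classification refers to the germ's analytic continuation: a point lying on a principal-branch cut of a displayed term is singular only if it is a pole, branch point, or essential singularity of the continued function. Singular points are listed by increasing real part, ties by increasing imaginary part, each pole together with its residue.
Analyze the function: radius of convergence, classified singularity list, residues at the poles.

Denominator factor (ε + 10)^3: pole of order 3 at -10, modulus 10.
The radius of convergence is the smallest modulus among the singular points: 10.
At the order-3 pole -10 set g(ε) = (ε - (-10))^3*f(ε) = 29/34 - 9*ε/8.
Order-3 pole: residue = g''(a)/2; g''(-10) = 0, so the residue is 0.

Radius of convergence at 0: 10.
At -10: a pole of order 3; residue 0.


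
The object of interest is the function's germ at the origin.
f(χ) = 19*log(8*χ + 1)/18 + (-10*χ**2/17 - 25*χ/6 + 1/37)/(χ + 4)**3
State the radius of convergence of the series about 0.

The radius of convergence is 1/8.

Denominator factor (χ + 4)^3: pole of order 3 at -4, modulus 4.
Branch term (19/18)*log(1 - χ/(-1/8)): its argument vanishes at χ = -1/8, a logarithmic branch point, modulus 1/8.
The radius of convergence is the smallest modulus among the singular points: 1/8.


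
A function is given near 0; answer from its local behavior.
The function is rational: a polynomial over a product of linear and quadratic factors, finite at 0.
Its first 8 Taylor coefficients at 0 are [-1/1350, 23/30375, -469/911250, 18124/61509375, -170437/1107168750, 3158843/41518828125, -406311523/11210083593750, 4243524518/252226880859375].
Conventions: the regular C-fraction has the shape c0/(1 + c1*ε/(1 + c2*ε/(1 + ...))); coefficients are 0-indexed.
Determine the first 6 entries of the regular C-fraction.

Taylor coefficients (read off): a_0 = -1/1350, a_1 = 23/30375, a_2 = -469/911250, a_3 = 18124/61509375, a_4 = -170437/1107168750, a_5 = 3158843/41518828125.
c0 = a_0 = -1/1350. Peel one level at a time: if S = 1 + c*ε/S' with S'(0) = 1, then c is the ε-coefficient of S and S' = c*ε/(S - 1).
S_1 = c0/f = 1 + (46/45)*ε + (709/2025)*ε^2 + ...; c1 = 46/45.
S_2 = c1*ε/(S_1 - 1) = 1 + (-709/2070)*ε + (312241/4284900)*ε^2 + ...; c2 = -709/2070.
S_3 = c2*ε/(S_2 - 1) = 1 + (312241/1467630)*ε + (5628/502681)*ε^2 + ...; c3 = 312241/1467630.
S_4 = c3*ε/(S_3 - 1) = 1 + (-11649960/221378869)*ε + (600266880/97494442081)*ε^2 + ...; c4 = -11649960/221378869.
S_5 = c4*ε/(S_4 - 1) = 1 + (51399664/439323087)*ε + ...; c5 = 51399664/439323087.

The regular C-fraction coefficients are [-1/1350, 46/45, -709/2070, 312241/1467630, -11649960/221378869, 51399664/439323087].


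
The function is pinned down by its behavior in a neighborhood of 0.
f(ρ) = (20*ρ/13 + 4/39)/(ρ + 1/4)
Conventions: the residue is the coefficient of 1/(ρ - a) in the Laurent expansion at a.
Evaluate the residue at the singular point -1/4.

The residue is -11/39.

At the order-1 pole -1/4 set g(ρ) = (ρ - (-1/4))*f(ρ) = 20*ρ/13 + 4/39.
Simple pole: residue = g(a) at a = -1/4, which is -11/39.


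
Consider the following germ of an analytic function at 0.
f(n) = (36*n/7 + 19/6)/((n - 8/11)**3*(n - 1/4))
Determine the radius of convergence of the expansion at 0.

The radius of convergence is 1/4.

Denominator factor (n - 1/4): pole of order 1 at 1/4, modulus 1/4.
Denominator factor (n - 8/11)^3: pole of order 3 at 8/11, modulus 8/11.
The radius of convergence is the smallest modulus among the singular points: 1/4.


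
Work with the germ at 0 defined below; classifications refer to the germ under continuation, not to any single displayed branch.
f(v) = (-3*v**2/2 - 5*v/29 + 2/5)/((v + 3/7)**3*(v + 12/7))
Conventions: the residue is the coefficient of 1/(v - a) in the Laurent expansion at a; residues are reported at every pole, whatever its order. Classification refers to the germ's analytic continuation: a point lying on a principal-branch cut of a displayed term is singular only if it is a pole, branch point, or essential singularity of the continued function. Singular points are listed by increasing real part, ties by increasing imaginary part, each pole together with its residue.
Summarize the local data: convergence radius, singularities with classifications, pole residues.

Denominator factor (v + 3/7)^3: pole of order 3 at -3/7, modulus 3/7.
Denominator factor (v + 12/7): pole of order 1 at -12/7, modulus 12/7.
The radius of convergence is the smallest modulus among the singular points: 3/7.
At the order-1 pole -12/7 set g(v) = (v - (-12/7))*f(v) = (-3*v**2/2 - 5*v/29 + 2/5)/(v + 3/7)**3.
Simple pole: residue = g(a) at a = -12/7, which is 184646/105705.
At the order-3 pole -3/7 set g(v) = (v - (-3/7))^3*f(v) = (-3*v**2/2 - 5*v/29 + 2/5)/(v + 12/7).
Order-3 pole: residue = g''(a)/2; g''(-3/7) = -369292/105705, so the residue is -184646/105705.
List the singular points by increasing real part (a conjugate pair: the negative imaginary part first).

Radius of convergence at 0: 3/7.
At -12/7: a pole of order 1; residue 184646/105705.
At -3/7: a pole of order 3; residue -184646/105705.


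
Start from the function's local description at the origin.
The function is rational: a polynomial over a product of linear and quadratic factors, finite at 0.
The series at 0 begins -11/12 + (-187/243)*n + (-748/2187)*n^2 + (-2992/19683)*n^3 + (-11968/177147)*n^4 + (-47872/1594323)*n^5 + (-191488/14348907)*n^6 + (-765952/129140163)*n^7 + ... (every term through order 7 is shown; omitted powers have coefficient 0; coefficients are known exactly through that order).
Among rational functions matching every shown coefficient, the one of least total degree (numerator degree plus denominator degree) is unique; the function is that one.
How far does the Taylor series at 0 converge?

No rational of total degree below 2 reproduces all 8 coefficients; solving the [1/1] Pade equations on them gives f(n) = (22*n/27 + 33/16)/(n - 9/4), whose expansion matches every shown term.
Denominator factor (n - 9/4): pole of order 1 at 9/4, modulus 9/4.
The radius of convergence is the smallest modulus among the singular points: 9/4.

The radius of convergence is 9/4.


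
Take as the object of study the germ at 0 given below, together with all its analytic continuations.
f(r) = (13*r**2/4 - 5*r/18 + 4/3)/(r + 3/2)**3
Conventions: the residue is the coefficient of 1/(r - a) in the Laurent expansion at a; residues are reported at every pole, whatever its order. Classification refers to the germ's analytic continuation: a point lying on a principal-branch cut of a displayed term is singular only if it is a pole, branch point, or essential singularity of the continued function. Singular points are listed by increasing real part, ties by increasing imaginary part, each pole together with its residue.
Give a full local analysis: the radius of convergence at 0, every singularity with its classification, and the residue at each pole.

Denominator factor (r + 3/2)^3: pole of order 3 at -3/2, modulus 3/2.
The radius of convergence is the smallest modulus among the singular points: 3/2.
At the order-3 pole -3/2 set g(r) = (r - (-3/2))^3*f(r) = 13*r**2/4 - 5*r/18 + 4/3.
Order-3 pole: residue = g''(a)/2; g''(-3/2) = 13/2, so the residue is 13/4.

Radius of convergence at 0: 3/2.
At -3/2: a pole of order 3; residue 13/4.


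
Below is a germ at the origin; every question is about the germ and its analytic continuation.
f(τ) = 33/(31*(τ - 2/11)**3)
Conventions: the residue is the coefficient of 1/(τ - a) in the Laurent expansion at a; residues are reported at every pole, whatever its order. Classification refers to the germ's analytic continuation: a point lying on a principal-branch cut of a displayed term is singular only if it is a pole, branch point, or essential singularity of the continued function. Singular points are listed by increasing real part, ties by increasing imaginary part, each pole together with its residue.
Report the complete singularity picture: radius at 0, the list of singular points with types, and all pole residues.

Radius of convergence at 0: 2/11.
At 2/11: a pole of order 3; residue 0.

Denominator factor (τ - 2/11)^3: pole of order 3 at 2/11, modulus 2/11.
The radius of convergence is the smallest modulus among the singular points: 2/11.
At the order-3 pole 2/11 set g(τ) = (τ - (2/11))^3*f(τ) = 33/31.
Order-3 pole: residue = g''(a)/2; g''(2/11) = 0, so the residue is 0.


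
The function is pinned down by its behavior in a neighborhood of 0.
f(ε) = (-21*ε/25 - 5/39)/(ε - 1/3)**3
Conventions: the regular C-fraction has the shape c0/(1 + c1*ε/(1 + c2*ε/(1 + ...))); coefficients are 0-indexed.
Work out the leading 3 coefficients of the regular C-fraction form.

Taylor coefficients (expand at 0): a_0 = 45/13, a_1 = 17496/325, a_2 = 127089/325.
c0 = a_0 = 45/13. Peel one level at a time: if S = 1 + c*ε/S' with S'(0) = 1, then c is the ε-coefficient of S and S' = c*ε/(S - 1).
S_1 = c0/f = 1 + (-1944/125)*ε + (2014011/15625)*ε^2 + ...; c1 = -1944/125.
S_2 = c1*ε/(S_1 - 1) = 1 + (74593/9000)*ε + ...; c2 = 74593/9000.

The regular C-fraction coefficients are [45/13, -1944/125, 74593/9000].


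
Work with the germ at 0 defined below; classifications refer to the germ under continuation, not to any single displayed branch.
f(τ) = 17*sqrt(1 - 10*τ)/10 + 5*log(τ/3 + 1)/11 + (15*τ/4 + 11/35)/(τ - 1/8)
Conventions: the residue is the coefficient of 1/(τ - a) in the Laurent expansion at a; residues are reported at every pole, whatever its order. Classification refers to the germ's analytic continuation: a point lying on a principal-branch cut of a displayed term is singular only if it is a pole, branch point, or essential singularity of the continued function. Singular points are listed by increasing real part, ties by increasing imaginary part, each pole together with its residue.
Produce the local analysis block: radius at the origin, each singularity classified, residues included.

Radius of convergence at 0: 1/10.
At -3: a logarithmic branch point.
At 1/10: an algebraic (square-root) branch point.
At 1/8: a pole of order 1; residue 877/1120.

Denominator factor (τ - 1/8): pole of order 1 at 1/8, modulus 1/8.
Branch term (5/11)*log(1 - τ/(-3)): its argument vanishes at τ = -3, a logarithmic branch point, modulus 3.
Branch term (17/10)*sqrt(1 - τ/(1/10)): its argument vanishes at τ = 1/10, a square-root branch point, modulus 1/10.
The radius of convergence is the smallest modulus among the singular points: 1/10.
The branch terms are analytic at 1/8 and contribute nothing to the residue; only the rational part matters.
At the order-1 pole 1/8 set g(τ) = (τ - (1/8))*(rational part) = 15*τ/4 + 11/35.
Simple pole: residue = g(a) at a = 1/8, which is 877/1120.
List the singular points by increasing real part (a conjugate pair: the negative imaginary part first).


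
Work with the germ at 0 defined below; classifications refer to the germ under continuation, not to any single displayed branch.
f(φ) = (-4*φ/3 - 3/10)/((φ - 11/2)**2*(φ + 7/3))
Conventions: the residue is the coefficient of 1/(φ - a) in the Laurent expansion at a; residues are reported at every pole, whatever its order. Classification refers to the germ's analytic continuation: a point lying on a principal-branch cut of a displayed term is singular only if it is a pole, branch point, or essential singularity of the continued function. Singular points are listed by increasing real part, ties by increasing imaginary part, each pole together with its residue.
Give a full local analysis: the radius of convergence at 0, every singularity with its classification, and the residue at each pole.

Radius of convergence at 0: 7/3.
At -7/3: a pole of order 1; residue 506/11045.
At 11/2: a pole of order 2; residue -506/11045.

Denominator factor (φ + 7/3): pole of order 1 at -7/3, modulus 7/3.
Denominator factor (φ - 11/2)^2: pole of order 2 at 11/2, modulus 11/2.
The radius of convergence is the smallest modulus among the singular points: 7/3.
At the order-1 pole -7/3 set g(φ) = (φ - (-7/3))*f(φ) = (-4*φ/3 - 3/10)/(φ - 11/2)**2.
Simple pole: residue = g(a) at a = -7/3, which is 506/11045.
At the order-2 pole 11/2 set g(φ) = (φ - (11/2))^2*f(φ) = (-4*φ/3 - 3/10)/(φ + 7/3).
Order-2 pole: residue = g'(a); g'(11/2) = -506/11045, so the residue is -506/11045.
List the singular points by increasing real part (a conjugate pair: the negative imaginary part first).


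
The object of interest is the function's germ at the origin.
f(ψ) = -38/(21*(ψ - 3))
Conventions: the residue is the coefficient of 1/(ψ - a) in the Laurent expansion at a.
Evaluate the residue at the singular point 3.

At the order-1 pole 3 set g(ψ) = (ψ - (3))*f(ψ) = -38/21.
Simple pole: residue = g(a) at a = 3, which is -38/21.

The residue is -38/21.


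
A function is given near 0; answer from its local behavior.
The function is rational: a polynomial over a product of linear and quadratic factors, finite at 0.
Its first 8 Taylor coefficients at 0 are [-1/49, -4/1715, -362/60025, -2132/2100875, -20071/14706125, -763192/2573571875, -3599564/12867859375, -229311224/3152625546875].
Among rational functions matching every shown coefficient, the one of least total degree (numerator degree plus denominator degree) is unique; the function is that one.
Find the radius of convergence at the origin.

The radius of convergence is -1/5 + (4/5)*sqrt(11).

No rational of total degree below 4 reproduces all 8 coefficients; solving the [0/4] Pade equations on them gives f(ψ) = -1/(ψ**2 + 2*ψ/5 - 7)**2, whose expansion matches every shown term.
Denominator factor (ψ**2 + 2*ψ/5 - 7)^2: discriminant 704/25, real irrational roots -1/5 + (4/5)*sqrt(11) and -1/5 - (4/5)*sqrt(11); poles of order 2, moduli -1/5 + (4/5)*sqrt(11) and 1/5 + (4/5)*sqrt(11).
The radius of convergence is the smallest modulus among the singular points: -1/5 + (4/5)*sqrt(11).


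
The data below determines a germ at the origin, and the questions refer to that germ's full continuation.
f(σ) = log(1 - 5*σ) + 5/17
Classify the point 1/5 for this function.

The term (1)*log(1 - σ/(1/5)) has argument 1 - 1/5/(1/5) = 0 at 1/5: a logarithmic (infinitely-sheeted) branch point; the remaining terms are analytic or single-valued there.

The point is a logarithmic branch point.


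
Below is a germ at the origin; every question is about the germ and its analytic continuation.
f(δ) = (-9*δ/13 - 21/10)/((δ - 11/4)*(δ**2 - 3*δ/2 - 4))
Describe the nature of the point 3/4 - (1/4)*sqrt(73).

The denominator factor δ**2 - 3*δ/2 - 4 vanishes at 3/4 - (1/4)*sqrt(73) and appears to the power 1; the numerator there equals -681/260 + (9/52)*sqrt(73), nonzero, and no other factor vanishes.
Hence a pole whose order is the multiplicity, 1.

The point is a pole of order 1.


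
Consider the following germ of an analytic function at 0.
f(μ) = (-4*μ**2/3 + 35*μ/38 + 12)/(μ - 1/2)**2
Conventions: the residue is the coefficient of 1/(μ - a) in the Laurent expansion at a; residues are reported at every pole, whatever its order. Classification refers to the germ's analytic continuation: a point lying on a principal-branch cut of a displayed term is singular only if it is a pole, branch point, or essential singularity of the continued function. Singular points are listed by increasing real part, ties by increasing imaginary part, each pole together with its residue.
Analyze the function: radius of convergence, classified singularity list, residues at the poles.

Radius of convergence at 0: 1/2.
At 1/2: a pole of order 2; residue -47/114.

Denominator factor (μ - 1/2)^2: pole of order 2 at 1/2, modulus 1/2.
The radius of convergence is the smallest modulus among the singular points: 1/2.
At the order-2 pole 1/2 set g(μ) = (μ - (1/2))^2*f(μ) = -4*μ**2/3 + 35*μ/38 + 12.
Order-2 pole: residue = g'(a); g'(1/2) = -47/114, so the residue is -47/114.


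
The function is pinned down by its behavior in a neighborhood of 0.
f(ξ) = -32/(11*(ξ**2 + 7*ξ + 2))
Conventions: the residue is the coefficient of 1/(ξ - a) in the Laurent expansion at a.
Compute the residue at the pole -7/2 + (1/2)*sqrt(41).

The residue is -(32/451)*sqrt(41).

The factor ξ**2 + 7*ξ + 2 splits as (ξ - a)(ξ - a') with a = -7/2 + (1/2)*sqrt(41), a' = -7/2 - (1/2)*sqrt(41). At the order-1 pole a set g(ξ) = (ξ - a)*f(ξ) = [-32/11] / (ξ - a').
Simple pole: residue = g(a) at a = -7/2 + (1/2)*sqrt(41), which is -(32/451)*sqrt(41).


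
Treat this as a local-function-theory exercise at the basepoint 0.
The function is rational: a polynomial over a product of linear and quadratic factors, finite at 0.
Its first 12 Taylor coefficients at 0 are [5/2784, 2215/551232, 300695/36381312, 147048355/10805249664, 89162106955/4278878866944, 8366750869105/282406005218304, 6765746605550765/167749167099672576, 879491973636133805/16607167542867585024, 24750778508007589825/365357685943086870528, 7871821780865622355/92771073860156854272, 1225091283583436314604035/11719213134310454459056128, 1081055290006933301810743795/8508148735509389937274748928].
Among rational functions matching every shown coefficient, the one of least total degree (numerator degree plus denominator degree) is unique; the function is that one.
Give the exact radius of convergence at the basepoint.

No rational of total degree below 10 reproduces all 12 coefficients; solving the [0/10] Pade equations on them gives f(κ) = -30/(29*(κ**2 + 10*κ/11 - 4)**3*(κ**2 + 7*κ/3 - 3)**2), whose expansion matches every shown term.
Denominator factor (κ**2 + 10*κ/11 - 4)^3: discriminant 2036/121, real irrational roots -5/11 + (1/11)*sqrt(509) and -5/11 - (1/11)*sqrt(509); poles of order 3, moduli -5/11 + (1/11)*sqrt(509) and 5/11 + (1/11)*sqrt(509).
Denominator factor (κ**2 + 7*κ/3 - 3)^2: discriminant 157/9, real irrational roots -7/6 + (1/6)*sqrt(157) and -7/6 - (1/6)*sqrt(157); poles of order 2, moduli -7/6 + (1/6)*sqrt(157) and 7/6 + (1/6)*sqrt(157).
The radius of convergence is the smallest modulus among the singular points: -7/6 + (1/6)*sqrt(157).

The radius of convergence is -7/6 + (1/6)*sqrt(157).


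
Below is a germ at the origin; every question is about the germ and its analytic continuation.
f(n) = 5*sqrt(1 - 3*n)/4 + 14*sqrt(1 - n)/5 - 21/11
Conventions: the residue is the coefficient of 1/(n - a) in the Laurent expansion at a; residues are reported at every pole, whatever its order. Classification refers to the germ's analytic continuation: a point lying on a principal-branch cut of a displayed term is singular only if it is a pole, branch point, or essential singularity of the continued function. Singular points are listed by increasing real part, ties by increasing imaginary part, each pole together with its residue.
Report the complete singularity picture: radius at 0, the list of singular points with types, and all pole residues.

Radius of convergence at 0: 1/3.
At 1/3: an algebraic (square-root) branch point.
At 1: an algebraic (square-root) branch point.

Branch term (14/5)*sqrt(1 - n/(1)): its argument vanishes at n = 1, a square-root branch point, modulus 1.
Branch term (5/4)*sqrt(1 - n/(1/3)): its argument vanishes at n = 1/3, a square-root branch point, modulus 1/3.
The radius of convergence is the smallest modulus among the singular points: 1/3.
List the singular points by increasing real part (a conjugate pair: the negative imaginary part first).


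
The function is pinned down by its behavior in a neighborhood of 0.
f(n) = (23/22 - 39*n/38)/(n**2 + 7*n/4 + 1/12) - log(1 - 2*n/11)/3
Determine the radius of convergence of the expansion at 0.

Denominator factor (n**2 + 7*n/4 + 1/12): discriminant 131/48, real irrational roots -7/8 + (1/24)*sqrt(393) and -7/8 - (1/24)*sqrt(393); poles of order 1, moduli 7/8 - (1/24)*sqrt(393) and 7/8 + (1/24)*sqrt(393).
Branch term (-1/3)*log(1 - n/(11/2)): its argument vanishes at n = 11/2, a logarithmic branch point, modulus 11/2.
The radius of convergence is the smallest modulus among the singular points: 7/8 - (1/24)*sqrt(393).

The radius of convergence is 7/8 - (1/24)*sqrt(393).


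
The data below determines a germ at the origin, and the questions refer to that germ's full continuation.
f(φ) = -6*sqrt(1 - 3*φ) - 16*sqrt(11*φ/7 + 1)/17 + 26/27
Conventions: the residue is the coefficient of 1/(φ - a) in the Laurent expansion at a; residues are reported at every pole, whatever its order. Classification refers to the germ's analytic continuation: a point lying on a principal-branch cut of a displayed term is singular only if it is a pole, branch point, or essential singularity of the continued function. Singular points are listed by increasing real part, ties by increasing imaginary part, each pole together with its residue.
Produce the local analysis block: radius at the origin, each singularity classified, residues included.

Radius of convergence at 0: 1/3.
At -7/11: an algebraic (square-root) branch point.
At 1/3: an algebraic (square-root) branch point.

Branch term (-6)*sqrt(1 - φ/(1/3)): its argument vanishes at φ = 1/3, a square-root branch point, modulus 1/3.
Branch term (-16/17)*sqrt(1 - φ/(-7/11)): its argument vanishes at φ = -7/11, a square-root branch point, modulus 7/11.
The radius of convergence is the smallest modulus among the singular points: 1/3.
List the singular points by increasing real part (a conjugate pair: the negative imaginary part first).


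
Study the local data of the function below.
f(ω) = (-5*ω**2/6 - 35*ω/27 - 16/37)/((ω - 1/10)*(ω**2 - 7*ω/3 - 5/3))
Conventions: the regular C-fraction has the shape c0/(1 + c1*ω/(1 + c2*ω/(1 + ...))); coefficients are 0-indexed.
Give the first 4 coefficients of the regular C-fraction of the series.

Taylor coefficients (expand at 0): a_0 = -96/37, a_1 = -50102/1665, a_2 = -2511371/8325, a_3 = -13958687/4625.
c0 = a_0 = -96/37. Peel one level at a time: if S = 1 + c*ω/S' with S'(0) = 1, then c is the ω-coefficient of S and S' = c*ω/(S - 1).
S_1 = c0/f = 1 + (-25051/2160)*ω + (17019293/933120)*ω^2 + ...; c1 = -25051/2160.
S_2 = c1*ω/(S_1 - 1) = 1 + (17019293/10822032)*ω + (510442999/2510210404)*ω^2 + ...; c2 = 17019293/10822032.
S_3 = c2*ω/(S_2 - 1) = 1 + (-55127843892/426350308943)*ω + ...; c3 = -55127843892/426350308943.

The regular C-fraction coefficients are [-96/37, -25051/2160, 17019293/10822032, -55127843892/426350308943].


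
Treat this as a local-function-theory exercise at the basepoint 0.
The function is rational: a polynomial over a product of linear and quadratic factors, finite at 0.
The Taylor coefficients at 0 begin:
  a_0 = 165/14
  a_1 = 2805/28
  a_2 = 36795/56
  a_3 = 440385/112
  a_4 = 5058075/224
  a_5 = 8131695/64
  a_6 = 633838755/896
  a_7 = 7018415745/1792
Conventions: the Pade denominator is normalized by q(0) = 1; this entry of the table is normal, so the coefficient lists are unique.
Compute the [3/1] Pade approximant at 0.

The Pade approximant has numerator coefficients [165/14, 1214235/37366, 179685/2198, 5929605/37366]; denominator coefficients [1, -30655/5338].

Taylor coefficients needed (read off): a_0 = 165/14, a_1 = 2805/28, a_2 = 36795/56, a_3 = 440385/112, a_4 = 5058075/224.
Write the denominator as Q(φ) = 1 + q1*φ. Requiring Q*f - P = O(φ^5) with deg P <= 3 kills the coefficients of φ^4..φ^4 in Q*f:
  φ^4: a_4 + q1*a_3 = 0, i.e. 5058075/224 + (440385/112)*q1 = 0.
Solving this linear system: q1 = -30655/5338.
The numerator is Q*f truncated at degree 3: P0 = a_0 = 165/14; P1 = a_1 + q1*a_0 = 1214235/37366; P2 = a_2 + q1*a_1 = 179685/2198; P3 = a_3 + q1*a_2 = 5929605/37366.


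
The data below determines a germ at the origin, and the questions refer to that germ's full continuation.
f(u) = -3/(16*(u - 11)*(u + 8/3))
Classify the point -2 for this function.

The point is a regular point.

Denominator factors: u - 11 = -13 at u = -2; u + 8/3 = 2/3 at u = -2 — none vanishes.
So the germ continues analytically to -2.


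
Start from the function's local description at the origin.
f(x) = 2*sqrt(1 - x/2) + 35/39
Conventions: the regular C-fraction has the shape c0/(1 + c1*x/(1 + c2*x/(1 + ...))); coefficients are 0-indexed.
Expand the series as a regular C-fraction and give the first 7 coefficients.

The regular C-fraction coefficients are [113/39, 39/226, -269/904, -113/2152, -425/2152, -269/3400, -581/3400].

Taylor coefficients (expand at 0): a_0 = 113/39, a_1 = -1/2, a_2 = -1/16, a_3 = -1/64, a_4 = -5/1024, a_5 = -7/4096, a_6 = -21/32768.
c0 = a_0 = 113/39. Peel one level at a time: if S = 1 + c*x/S' with S'(0) = 1, then c is the x-coefficient of S and S' = c*x/(S - 1).
S_1 = c0/f = 1 + (39/226)*x + (10491/204304)*x^2 + ...; c1 = 39/226.
S_2 = c1*x/(S_1 - 1) = 1 + (-269/904)*x + (-1/64)*x^2 + ...; c2 = -269/904.
S_3 = c2*x/(S_2 - 1) = 1 + (-113/2152)*x + (-48025/4631104)*x^2 + ...; c3 = -113/2152.
S_4 = c3*x/(S_3 - 1) = 1 + (-425/2152)*x + (-1/64)*x^2 + ...; c4 = -425/2152.
S_5 = c4*x/(S_4 - 1) = 1 + (-269/3400)*x + (-156289/11560000)*x^2 + ...; c5 = -269/3400.
S_6 = c5*x/(S_5 - 1) = 1 + (-581/3400)*x + ...; c6 = -581/3400.


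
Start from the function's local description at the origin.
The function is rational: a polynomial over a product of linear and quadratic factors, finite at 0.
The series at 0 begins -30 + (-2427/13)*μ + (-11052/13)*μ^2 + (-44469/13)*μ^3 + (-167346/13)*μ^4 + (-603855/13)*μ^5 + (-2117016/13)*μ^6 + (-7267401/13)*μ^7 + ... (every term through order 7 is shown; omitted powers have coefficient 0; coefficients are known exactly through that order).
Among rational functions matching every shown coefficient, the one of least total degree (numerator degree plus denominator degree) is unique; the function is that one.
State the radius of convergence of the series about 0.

No rational of total degree below 3 reproduces all 8 coefficients; solving the [1/2] Pade equations on them gives f(μ) = (-29*μ/39 - 10/3)/(μ - 1/3)**2, whose expansion matches every shown term.
Denominator factor (μ - 1/3)^2: pole of order 2 at 1/3, modulus 1/3.
The radius of convergence is the smallest modulus among the singular points: 1/3.

The radius of convergence is 1/3.


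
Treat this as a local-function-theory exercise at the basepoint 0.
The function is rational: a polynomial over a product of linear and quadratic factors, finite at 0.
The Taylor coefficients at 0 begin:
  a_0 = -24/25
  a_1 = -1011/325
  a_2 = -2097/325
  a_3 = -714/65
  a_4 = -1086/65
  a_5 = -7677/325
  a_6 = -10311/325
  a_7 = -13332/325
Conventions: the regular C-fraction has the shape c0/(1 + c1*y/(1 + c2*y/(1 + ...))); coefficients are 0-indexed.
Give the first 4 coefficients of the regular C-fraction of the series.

Taylor coefficients (read off): a_0 = -24/25, a_1 = -1011/325, a_2 = -2097/325, a_3 = -714/65.
c0 = a_0 = -24/25. Peel one level at a time: if S = 1 + c*y/S' with S'(0) = 1, then c is the y-coefficient of S and S' = c*y/(S - 1).
S_1 = c0/f = 1 + (-337/104)*y + (40873/10816)*y^2 + ...; c1 = -337/104.
S_2 = c1*y/(S_1 - 1) = 1 + (40873/35048)*y + (87571/113569)*y^2 + ...; c2 = 40873/35048.
S_3 = c2*y/(S_2 - 1) = 1 + (-9107384/13774201)*y + ...; c3 = -9107384/13774201.

The regular C-fraction coefficients are [-24/25, -337/104, 40873/35048, -9107384/13774201].


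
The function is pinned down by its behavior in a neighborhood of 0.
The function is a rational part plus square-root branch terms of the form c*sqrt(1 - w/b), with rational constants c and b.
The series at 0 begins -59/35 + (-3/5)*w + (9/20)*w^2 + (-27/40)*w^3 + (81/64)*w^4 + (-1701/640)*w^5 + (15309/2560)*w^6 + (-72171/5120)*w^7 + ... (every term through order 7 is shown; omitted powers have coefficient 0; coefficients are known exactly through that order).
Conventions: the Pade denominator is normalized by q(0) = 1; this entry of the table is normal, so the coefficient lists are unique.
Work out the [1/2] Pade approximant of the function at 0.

Taylor coefficients needed (read off): a_0 = -59/35, a_1 = -3/5, a_2 = 9/20, a_3 = -27/40.
Write the denominator as Q(w) = 1 + q1*w + q2*w^2. Requiring Q*f - P = O(w^4) with deg P <= 1 kills the coefficients of w^2..w^3 in Q*f:
  w^2: a_2 + q1*a_1 + q2*a_0 = 0, i.e. 9/20 + (-3/5)*q1 + (-59/35)*q2 = 0.
  w^3: a_3 + q1*a_2 + q2*a_1 = 0, i.e. -27/40 + (9/20)*q1 + (-3/5)*q2 = 0.
Solving this linear system: q1 = 73/58, q2 = -21/116.
The numerator is Q*f truncated at degree 1: P0 = a_0 = -59/35; P1 = a_1 + q1*a_0 = -1105/406.

The Pade approximant has numerator coefficients [-59/35, -1105/406]; denominator coefficients [1, 73/58, -21/116].


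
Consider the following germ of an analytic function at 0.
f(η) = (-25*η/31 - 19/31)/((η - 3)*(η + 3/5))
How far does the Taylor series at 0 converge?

The radius of convergence is 3/5.

Denominator factor (η + 3/5): pole of order 1 at -3/5, modulus 3/5.
Denominator factor (η - 3): pole of order 1 at 3, modulus 3.
The radius of convergence is the smallest modulus among the singular points: 3/5.


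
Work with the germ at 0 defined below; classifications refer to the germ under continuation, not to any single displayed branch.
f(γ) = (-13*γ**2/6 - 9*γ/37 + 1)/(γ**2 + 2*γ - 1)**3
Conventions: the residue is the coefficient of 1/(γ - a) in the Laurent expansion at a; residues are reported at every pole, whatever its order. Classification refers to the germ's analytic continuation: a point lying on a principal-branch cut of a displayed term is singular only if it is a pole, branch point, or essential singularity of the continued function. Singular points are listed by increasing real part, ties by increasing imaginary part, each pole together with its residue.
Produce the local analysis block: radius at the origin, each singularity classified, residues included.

Radius of convergence at 0: -1 + sqrt(2).
At -1 - sqrt(2): a pole of order 3; residue -(347/28416)*sqrt(2).
At -1 + sqrt(2): a pole of order 3; residue (347/28416)*sqrt(2).


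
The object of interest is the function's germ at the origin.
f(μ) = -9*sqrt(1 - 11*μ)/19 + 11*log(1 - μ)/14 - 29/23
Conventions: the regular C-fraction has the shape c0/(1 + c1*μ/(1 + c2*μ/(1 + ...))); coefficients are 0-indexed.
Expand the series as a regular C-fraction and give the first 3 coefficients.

Taylor coefficients (expand at 0): a_0 = -758/437, a_1 = 242/133, a_2 = 7205/1064.
c0 = a_0 = -758/437. Peel one level at a time: if S = 1 + c*μ/S' with S'(0) = 1, then c is the μ-coefficient of S and S' = c*μ/(S - 1).
S_1 = c0/f = 1 + (2783/2653)*μ + (563563319/112614544)*μ^2 + ...; c1 = 2783/2653.
S_2 = c1*μ/(S_1 - 1) = 1 + (-2227523/466928)*μ + ...; c2 = -2227523/466928.

The regular C-fraction coefficients are [-758/437, 2783/2653, -2227523/466928].


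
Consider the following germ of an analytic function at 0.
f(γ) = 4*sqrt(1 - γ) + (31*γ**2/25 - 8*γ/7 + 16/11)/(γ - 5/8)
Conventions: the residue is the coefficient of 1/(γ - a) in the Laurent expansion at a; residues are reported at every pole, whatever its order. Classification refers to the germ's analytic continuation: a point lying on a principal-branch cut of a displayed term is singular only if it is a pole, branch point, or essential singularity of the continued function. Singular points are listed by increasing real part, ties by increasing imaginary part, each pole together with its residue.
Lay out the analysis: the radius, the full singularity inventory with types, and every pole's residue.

Denominator factor (γ - 5/8): pole of order 1 at 5/8, modulus 5/8.
Branch term (4)*sqrt(1 - γ/(1)): its argument vanishes at γ = 1, a square-root branch point, modulus 1.
The radius of convergence is the smallest modulus among the singular points: 5/8.
The branch term is analytic at 5/8 and contributes nothing to the residue; only the rational part matters.
At the order-1 pole 5/8 set g(γ) = (γ - (5/8))*(rational part) = 31*γ**2/25 - 8*γ/7 + 16/11.
Simple pole: residue = g(a) at a = 5/8, which is 6035/4928.
List the singular points by increasing real part (a conjugate pair: the negative imaginary part first).

Radius of convergence at 0: 5/8.
At 5/8: a pole of order 1; residue 6035/4928.
At 1: an algebraic (square-root) branch point.


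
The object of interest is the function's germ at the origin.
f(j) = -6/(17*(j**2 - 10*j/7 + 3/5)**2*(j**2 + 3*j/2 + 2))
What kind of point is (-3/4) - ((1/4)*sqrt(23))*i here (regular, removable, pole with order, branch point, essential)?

The point is a pole of order 1.

The denominator factor j**2 + 3*j/2 + 2 vanishes at (-3/4) - ((1/4)*sqrt(23))*i and appears to the power 1; the numerator there equals -6/17, nonzero, and no other factor vanishes.
Hence a pole whose order is the multiplicity, 1.
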